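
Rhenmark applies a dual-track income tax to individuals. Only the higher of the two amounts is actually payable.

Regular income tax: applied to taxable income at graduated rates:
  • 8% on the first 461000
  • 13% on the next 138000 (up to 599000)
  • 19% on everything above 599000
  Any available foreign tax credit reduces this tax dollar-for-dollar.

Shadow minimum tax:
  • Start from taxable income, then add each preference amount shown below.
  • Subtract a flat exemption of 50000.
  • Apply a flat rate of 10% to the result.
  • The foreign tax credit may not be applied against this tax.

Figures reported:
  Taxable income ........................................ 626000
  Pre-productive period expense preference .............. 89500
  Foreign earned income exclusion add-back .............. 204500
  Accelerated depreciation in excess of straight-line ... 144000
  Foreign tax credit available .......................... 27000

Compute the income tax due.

Regular income tax:
  461000 × 8% = 36880
  138000 × 13% = 17940
  27000 × 19% = 5130
  → 59950
  Less foreign tax credit 27000 → 32950

Shadow minimum tax:
  Adjusted income: 626000 + 89500 + 204500 + 144000 = 1064000
  Less exemption 50000 → base 1014000
  1014000 × 10% = 101400

101400 > 32950, so the shadow minimum tax is the binding amount.

101400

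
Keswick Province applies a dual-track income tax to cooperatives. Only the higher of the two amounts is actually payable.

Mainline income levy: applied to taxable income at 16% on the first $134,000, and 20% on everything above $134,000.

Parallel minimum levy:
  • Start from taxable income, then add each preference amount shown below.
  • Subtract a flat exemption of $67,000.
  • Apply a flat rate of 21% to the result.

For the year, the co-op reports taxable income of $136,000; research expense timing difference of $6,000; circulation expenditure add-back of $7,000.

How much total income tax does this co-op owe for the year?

$21,840

Mainline income levy:
  $134,000 × 16% = $21,440
  $2,000 × 20% = $400
  → $21,840

Parallel minimum levy:
  Adjusted income: $136,000 + $6,000 + $7,000 = $149,000
  Less exemption $67,000 → base $82,000
  $82,000 × 21% = $17,220

$21,840 > $17,220, so the mainline income levy governs.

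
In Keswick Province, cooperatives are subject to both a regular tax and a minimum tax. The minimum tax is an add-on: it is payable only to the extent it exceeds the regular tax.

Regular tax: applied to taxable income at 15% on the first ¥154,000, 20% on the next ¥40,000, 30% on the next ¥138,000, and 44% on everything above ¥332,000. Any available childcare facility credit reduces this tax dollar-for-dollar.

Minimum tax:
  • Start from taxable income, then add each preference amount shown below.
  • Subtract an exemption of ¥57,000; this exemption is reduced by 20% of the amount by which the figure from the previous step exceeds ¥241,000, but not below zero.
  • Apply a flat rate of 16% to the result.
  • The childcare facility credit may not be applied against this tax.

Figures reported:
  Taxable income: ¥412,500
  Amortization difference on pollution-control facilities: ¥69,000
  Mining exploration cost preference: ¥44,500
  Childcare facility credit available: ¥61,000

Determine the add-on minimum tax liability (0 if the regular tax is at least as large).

¥37,240

Minimum tax:
  Adjusted income: ¥412,500 + ¥69,000 + ¥44,500 = ¥526,000
  Exemption: 20% × (¥526,000 − ¥241,000) = ¥57,000 ≥ ¥57,000, so the exemption is fully phased out
  Base: ¥526,000 − ¥0 = ¥526,000
  ¥526,000 × 16% = ¥84,160

Regular tax:
  ¥154,000 × 15% = ¥23,100
  ¥40,000 × 20% = ¥8,000
  ¥138,000 × 30% = ¥41,400
  ¥80,500 × 44% = ¥35,420
  → ¥107,920
  Less childcare facility credit ¥61,000 → ¥46,920

Excess of minimum tax over regular tax: ¥84,160 − ¥46,920 = ¥37,240.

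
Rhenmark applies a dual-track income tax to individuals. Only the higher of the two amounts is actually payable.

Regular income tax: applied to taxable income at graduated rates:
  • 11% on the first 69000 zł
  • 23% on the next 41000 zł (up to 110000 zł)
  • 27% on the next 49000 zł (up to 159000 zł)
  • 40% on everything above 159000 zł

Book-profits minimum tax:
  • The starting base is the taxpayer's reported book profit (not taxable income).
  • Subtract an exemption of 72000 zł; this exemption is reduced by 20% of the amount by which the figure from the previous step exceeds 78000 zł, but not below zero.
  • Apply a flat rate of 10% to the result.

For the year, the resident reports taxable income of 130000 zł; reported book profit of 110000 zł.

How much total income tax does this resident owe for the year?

22420 zł

Regular income tax:
  69000 zł × 11% = 7590 zł
  41000 zł × 23% = 9430 zł
  20000 zł × 27% = 5400 zł
  → 22420 zł

Book-profits minimum tax:
  Base (reported book profit): 110000 zł
  Exemption: 72000 zł − 20% × (110000 zł − 78000 zł) = 72000 zł − 6400 zł = 65600 zł
  Base: 110000 zł − 65600 zł = 44400 zł
  44400 zł × 10% = 4440 zł

22420 zł > 4440 zł, so the regular income tax governs.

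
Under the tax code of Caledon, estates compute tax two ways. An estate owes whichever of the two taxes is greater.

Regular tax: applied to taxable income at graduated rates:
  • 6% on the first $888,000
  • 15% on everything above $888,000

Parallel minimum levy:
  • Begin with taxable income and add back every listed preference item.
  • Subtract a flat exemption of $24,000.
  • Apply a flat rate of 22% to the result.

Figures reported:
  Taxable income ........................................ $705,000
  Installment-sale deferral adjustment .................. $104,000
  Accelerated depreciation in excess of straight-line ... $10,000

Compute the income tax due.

Parallel minimum levy:
  Adjusted income: $705,000 + $104,000 + $10,000 = $819,000
  Less exemption $24,000 → base $795,000
  $795,000 × 22% = $174,900

Regular tax:
  $705,000 × 6% = $42,300

$174,900 > $42,300, so the parallel minimum levy is the binding amount.

$174,900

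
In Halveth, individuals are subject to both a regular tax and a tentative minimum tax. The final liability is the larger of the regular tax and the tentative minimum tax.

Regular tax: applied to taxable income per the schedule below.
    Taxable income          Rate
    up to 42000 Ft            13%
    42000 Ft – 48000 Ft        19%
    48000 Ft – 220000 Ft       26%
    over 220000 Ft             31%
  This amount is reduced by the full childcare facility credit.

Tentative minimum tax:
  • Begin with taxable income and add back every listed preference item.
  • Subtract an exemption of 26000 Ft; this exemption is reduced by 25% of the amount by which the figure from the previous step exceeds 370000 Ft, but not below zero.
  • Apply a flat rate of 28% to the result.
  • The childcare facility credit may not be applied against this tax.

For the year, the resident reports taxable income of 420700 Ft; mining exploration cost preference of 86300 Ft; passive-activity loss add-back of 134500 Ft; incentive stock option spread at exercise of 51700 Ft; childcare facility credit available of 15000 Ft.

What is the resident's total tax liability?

194096 Ft

Tentative minimum tax:
  Adjusted income: 420700 Ft + 86300 Ft + 134500 Ft + 51700 Ft = 693200 Ft
  Exemption: 25% × (693200 Ft − 370000 Ft) = 80800 Ft ≥ 26000 Ft, so the exemption is fully phased out
  Base: 693200 Ft − 0 Ft = 693200 Ft
  693200 Ft × 28% = 194096 Ft

Regular tax:
  42000 Ft × 13% = 5460 Ft
  6000 Ft × 19% = 1140 Ft
  172000 Ft × 26% = 44720 Ft
  200700 Ft × 31% = 62217 Ft
  → 113537 Ft
  Less childcare facility credit 15000 Ft → 98537 Ft

194096 Ft > 98537 Ft, so the tentative minimum tax is the binding amount.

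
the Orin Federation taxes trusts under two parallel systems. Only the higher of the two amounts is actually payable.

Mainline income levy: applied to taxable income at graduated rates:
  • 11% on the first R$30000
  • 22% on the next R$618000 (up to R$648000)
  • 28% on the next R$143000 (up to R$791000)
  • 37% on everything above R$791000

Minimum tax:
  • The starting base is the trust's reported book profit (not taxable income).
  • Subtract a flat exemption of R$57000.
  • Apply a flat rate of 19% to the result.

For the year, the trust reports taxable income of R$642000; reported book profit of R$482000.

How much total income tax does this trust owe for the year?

R$137940

Minimum tax:
  Base (reported book profit): R$482000
  Less exemption R$57000 → base R$425000
  R$425000 × 19% = R$80750

Mainline income levy:
  R$30000 × 11% = R$3300
  R$612000 × 22% = R$134640
  → R$137940

R$137940 > R$80750, so the mainline income levy governs.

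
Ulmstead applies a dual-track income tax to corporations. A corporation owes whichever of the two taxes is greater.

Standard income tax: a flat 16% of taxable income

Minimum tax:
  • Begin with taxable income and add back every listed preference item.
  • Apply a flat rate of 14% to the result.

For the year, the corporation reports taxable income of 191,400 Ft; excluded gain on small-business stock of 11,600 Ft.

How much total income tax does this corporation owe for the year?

30,624 Ft

Standard income tax:
  191,400 Ft × 16% = 30,624 Ft

Minimum tax:
  Adjusted income: 191,400 Ft + 11,600 Ft = 203,000 Ft
  203,000 Ft × 14% = 28,420 Ft

30,624 Ft > 28,420 Ft, so the standard income tax governs.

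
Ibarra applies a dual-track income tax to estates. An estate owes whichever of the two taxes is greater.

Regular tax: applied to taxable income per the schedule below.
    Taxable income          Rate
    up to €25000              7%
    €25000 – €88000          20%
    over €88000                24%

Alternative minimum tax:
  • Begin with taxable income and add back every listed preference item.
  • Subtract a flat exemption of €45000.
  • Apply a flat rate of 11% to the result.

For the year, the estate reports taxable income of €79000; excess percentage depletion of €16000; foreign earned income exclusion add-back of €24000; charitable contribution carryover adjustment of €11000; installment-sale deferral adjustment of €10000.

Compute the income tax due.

Regular tax:
  €25000 × 7% = €1750
  €54000 × 20% = €10800
  → €12550

Alternative minimum tax:
  Adjusted income: €79000 + €16000 + €24000 + €11000 + €10000 = €140000
  Less exemption €45000 → base €95000
  €95000 × 11% = €10450

€12550 > €10450, so the regular tax governs.

€12550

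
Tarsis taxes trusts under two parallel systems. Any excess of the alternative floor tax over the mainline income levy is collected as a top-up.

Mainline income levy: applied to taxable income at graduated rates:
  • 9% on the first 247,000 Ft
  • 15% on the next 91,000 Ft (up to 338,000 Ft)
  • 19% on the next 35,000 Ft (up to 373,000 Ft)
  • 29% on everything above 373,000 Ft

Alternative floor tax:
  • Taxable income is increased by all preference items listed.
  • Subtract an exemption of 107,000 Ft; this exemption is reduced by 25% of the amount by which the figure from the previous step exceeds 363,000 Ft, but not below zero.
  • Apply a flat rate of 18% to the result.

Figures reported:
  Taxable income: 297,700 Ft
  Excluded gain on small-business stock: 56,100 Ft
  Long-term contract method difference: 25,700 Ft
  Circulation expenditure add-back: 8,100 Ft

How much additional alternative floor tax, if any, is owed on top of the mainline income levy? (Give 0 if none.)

Alternative floor tax:
  Adjusted income: 297,700 Ft + 56,100 Ft + 25,700 Ft + 8,100 Ft = 387,600 Ft
  Exemption: 107,000 Ft − 25% × (387,600 Ft − 363,000 Ft) = 107,000 Ft − 6,150 Ft = 100,850 Ft
  Base: 387,600 Ft − 100,850 Ft = 286,750 Ft
  286,750 Ft × 18% = 51,615 Ft

Mainline income levy:
  247,000 Ft × 9% = 22,230 Ft
  50,700 Ft × 15% = 7,605 Ft
  → 29,835 Ft

Excess of alternative floor tax over mainline income levy: 51,615 Ft − 29,835 Ft = 21,780 Ft.

21,780 Ft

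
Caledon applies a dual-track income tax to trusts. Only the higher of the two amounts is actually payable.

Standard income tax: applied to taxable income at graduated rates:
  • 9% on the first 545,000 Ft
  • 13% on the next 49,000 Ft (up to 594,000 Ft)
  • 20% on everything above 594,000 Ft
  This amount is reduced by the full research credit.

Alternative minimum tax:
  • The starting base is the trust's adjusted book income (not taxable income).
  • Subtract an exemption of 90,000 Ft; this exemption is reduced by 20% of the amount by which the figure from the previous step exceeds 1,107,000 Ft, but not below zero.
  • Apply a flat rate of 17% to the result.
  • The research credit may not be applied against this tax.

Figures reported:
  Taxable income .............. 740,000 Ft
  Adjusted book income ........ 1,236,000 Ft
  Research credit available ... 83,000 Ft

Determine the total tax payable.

199,206 Ft

Standard income tax:
  545,000 Ft × 9% = 49,050 Ft
  49,000 Ft × 13% = 6,370 Ft
  146,000 Ft × 20% = 29,200 Ft
  → 84,620 Ft
  Less research credit 83,000 Ft → 1,620 Ft

Alternative minimum tax:
  Base (adjusted book income): 1,236,000 Ft
  Exemption: 90,000 Ft − 20% × (1,236,000 Ft − 1,107,000 Ft) = 90,000 Ft − 25,800 Ft = 64,200 Ft
  Base: 1,236,000 Ft − 64,200 Ft = 1,171,800 Ft
  1,171,800 Ft × 17% = 199,206 Ft

199,206 Ft > 1,620 Ft, so the alternative minimum tax is the binding amount.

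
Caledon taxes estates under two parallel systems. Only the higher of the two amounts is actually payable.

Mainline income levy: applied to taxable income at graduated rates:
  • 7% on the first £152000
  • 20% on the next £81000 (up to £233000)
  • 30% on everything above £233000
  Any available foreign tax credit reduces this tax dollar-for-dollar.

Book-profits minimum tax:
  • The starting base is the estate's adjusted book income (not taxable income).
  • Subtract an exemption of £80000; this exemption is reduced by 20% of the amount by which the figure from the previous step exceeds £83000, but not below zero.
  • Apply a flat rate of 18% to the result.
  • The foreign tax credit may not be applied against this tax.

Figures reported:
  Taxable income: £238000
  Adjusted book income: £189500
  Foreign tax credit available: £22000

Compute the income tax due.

Book-profits minimum tax:
  Base (adjusted book income): £189500
  Exemption: £80000 − 20% × (£189500 − £83000) = £80000 − £21300 = £58700
  Base: £189500 − £58700 = £130800
  £130800 × 18% = £23544

Mainline income levy:
  £152000 × 7% = £10640
  £81000 × 20% = £16200
  £5000 × 30% = £1500
  → £28340
  Less foreign tax credit £22000 → £6340

£23544 > £6340, so the book-profits minimum tax is the binding amount.

£23544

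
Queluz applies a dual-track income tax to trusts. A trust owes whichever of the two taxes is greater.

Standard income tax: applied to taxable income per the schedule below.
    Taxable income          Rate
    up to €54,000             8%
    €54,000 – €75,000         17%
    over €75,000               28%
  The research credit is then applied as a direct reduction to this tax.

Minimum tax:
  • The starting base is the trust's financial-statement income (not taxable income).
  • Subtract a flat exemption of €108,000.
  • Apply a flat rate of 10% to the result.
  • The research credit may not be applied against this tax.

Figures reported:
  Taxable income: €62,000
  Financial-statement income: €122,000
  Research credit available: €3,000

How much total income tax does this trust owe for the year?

€2,680

Standard income tax:
  €54,000 × 8% = €4,320
  €8,000 × 17% = €1,360
  → €5,680
  Less research credit €3,000 → €2,680

Minimum tax:
  Base (financial-statement income): €122,000
  Less exemption €108,000 → base €14,000
  €14,000 × 10% = €1,400

€2,680 > €1,400, so the standard income tax governs.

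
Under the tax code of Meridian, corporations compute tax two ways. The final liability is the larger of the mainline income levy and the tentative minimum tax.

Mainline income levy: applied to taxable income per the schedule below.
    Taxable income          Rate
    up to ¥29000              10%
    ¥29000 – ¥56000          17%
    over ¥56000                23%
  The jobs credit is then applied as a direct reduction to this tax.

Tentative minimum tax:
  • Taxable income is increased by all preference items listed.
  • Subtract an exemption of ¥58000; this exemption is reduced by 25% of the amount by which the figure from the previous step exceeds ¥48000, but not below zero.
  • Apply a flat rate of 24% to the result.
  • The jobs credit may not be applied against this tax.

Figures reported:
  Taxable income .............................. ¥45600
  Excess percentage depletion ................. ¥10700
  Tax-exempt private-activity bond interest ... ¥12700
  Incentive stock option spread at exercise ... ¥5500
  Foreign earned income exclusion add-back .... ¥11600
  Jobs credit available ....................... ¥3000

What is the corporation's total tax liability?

Tentative minimum tax:
  Adjusted income: ¥45600 + ¥10700 + ¥12700 + ¥5500 + ¥11600 = ¥86100
  Exemption: ¥58000 − 25% × (¥86100 − ¥48000) = ¥58000 − ¥9525 = ¥48475
  Base: ¥86100 − ¥48475 = ¥37625
  ¥37625 × 24% = ¥9030

Mainline income levy:
  ¥29000 × 10% = ¥2900
  ¥16600 × 17% = ¥2822
  → ¥5722
  Less jobs credit ¥3000 → ¥2722

¥9030 > ¥2722, so the tentative minimum tax is the binding amount.

¥9030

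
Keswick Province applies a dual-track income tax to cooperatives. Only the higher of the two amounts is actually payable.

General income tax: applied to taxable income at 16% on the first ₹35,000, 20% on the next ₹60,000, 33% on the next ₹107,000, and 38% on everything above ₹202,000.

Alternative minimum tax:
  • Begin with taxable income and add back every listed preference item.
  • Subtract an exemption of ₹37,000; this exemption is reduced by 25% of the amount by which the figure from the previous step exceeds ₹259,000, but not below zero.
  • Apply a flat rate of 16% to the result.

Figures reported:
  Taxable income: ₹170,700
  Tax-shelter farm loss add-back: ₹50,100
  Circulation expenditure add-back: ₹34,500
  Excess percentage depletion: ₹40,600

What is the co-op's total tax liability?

₹42,900

General income tax:
  ₹35,000 × 16% = ₹5,600
  ₹60,000 × 20% = ₹12,000
  ₹75,700 × 33% = ₹24,981
  → ₹42,581

Alternative minimum tax:
  Adjusted income: ₹170,700 + ₹50,100 + ₹34,500 + ₹40,600 = ₹295,900
  Exemption: ₹37,000 − 25% × (₹295,900 − ₹259,000) = ₹37,000 − ₹9,225 = ₹27,775
  Base: ₹295,900 − ₹27,775 = ₹268,125
  ₹268,125 × 16% = ₹42,900

₹42,900 > ₹42,581, so the alternative minimum tax is the binding amount.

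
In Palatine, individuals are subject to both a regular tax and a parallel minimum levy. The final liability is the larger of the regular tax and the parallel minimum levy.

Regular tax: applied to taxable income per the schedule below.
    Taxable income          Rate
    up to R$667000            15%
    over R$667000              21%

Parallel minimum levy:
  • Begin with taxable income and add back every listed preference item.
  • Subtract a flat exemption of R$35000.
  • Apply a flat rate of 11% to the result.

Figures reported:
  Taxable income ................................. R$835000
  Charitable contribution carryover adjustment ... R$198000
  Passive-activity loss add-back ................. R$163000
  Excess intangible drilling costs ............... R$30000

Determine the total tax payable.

Regular tax:
  R$667000 × 15% = R$100050
  R$168000 × 21% = R$35280
  → R$135330

Parallel minimum levy:
  Adjusted income: R$835000 + R$198000 + R$163000 + R$30000 = R$1226000
  Less exemption R$35000 → base R$1191000
  R$1191000 × 11% = R$131010

R$135330 > R$131010, so the regular tax governs.

R$135330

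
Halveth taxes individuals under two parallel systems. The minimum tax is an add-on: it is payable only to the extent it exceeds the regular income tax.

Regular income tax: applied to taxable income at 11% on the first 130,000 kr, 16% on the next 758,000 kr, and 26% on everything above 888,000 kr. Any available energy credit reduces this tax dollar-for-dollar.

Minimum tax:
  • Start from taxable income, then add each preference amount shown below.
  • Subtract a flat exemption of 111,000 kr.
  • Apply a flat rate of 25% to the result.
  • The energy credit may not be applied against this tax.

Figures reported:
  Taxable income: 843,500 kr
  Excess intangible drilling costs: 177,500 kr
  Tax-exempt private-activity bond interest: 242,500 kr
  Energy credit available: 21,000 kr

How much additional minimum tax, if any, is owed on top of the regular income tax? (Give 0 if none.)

Regular income tax:
  130,000 kr × 11% = 14,300 kr
  713,500 kr × 16% = 114,160 kr
  → 128,460 kr
  Less energy credit 21,000 kr → 107,460 kr

Minimum tax:
  Adjusted income: 843,500 kr + 177,500 kr + 242,500 kr = 1,263,500 kr
  Less exemption 111,000 kr → base 1,152,500 kr
  1,152,500 kr × 25% = 288,125 kr

Excess of minimum tax over regular income tax: 288,125 kr − 107,460 kr = 180,665 kr.

180,665 kr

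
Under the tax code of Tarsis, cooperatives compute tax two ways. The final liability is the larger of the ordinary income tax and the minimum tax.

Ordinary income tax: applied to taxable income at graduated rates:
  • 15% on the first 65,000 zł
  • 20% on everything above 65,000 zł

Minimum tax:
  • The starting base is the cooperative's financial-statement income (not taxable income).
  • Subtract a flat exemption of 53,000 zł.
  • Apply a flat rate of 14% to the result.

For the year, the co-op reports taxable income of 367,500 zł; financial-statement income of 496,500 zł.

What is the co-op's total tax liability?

70,250 zł

Ordinary income tax:
  65,000 zł × 15% = 9,750 zł
  302,500 zł × 20% = 60,500 zł
  → 70,250 zł

Minimum tax:
  Base (financial-statement income): 496,500 zł
  Less exemption 53,000 zł → base 443,500 zł
  443,500 zł × 14% = 62,090 zł

70,250 zł > 62,090 zł, so the ordinary income tax governs.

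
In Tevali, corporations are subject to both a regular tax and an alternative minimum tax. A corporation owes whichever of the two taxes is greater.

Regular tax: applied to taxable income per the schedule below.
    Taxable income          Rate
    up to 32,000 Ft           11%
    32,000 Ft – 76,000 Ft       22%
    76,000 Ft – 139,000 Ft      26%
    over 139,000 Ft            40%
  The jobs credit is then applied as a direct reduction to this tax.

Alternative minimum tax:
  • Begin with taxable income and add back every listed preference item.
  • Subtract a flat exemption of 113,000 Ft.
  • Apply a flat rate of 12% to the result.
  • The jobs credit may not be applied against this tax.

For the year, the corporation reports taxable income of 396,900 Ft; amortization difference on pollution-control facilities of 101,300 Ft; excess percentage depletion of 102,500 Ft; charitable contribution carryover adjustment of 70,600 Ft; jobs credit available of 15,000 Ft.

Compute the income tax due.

117,740 Ft

Regular tax:
  32,000 Ft × 11% = 3,520 Ft
  44,000 Ft × 22% = 9,680 Ft
  63,000 Ft × 26% = 16,380 Ft
  257,900 Ft × 40% = 103,160 Ft
  → 132,740 Ft
  Less jobs credit 15,000 Ft → 117,740 Ft

Alternative minimum tax:
  Adjusted income: 396,900 Ft + 101,300 Ft + 102,500 Ft + 70,600 Ft = 671,300 Ft
  Less exemption 113,000 Ft → base 558,300 Ft
  558,300 Ft × 12% = 66,996 Ft

117,740 Ft > 66,996 Ft, so the regular tax governs.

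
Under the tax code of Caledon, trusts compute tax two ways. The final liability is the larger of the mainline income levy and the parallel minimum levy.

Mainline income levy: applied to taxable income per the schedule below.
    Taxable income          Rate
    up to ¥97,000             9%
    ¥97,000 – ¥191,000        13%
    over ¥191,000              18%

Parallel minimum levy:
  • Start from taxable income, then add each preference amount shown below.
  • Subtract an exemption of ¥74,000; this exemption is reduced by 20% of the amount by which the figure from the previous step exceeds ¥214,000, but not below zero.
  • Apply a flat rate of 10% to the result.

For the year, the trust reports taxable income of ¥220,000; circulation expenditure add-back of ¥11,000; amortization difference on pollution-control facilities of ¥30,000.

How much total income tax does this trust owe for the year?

Parallel minimum levy:
  Adjusted income: ¥220,000 + ¥11,000 + ¥30,000 = ¥261,000
  Exemption: ¥74,000 − 20% × (¥261,000 − ¥214,000) = ¥74,000 − ¥9,400 = ¥64,600
  Base: ¥261,000 − ¥64,600 = ¥196,400
  ¥196,400 × 10% = ¥19,640

Mainline income levy:
  ¥97,000 × 9% = ¥8,730
  ¥94,000 × 13% = ¥12,220
  ¥29,000 × 18% = ¥5,220
  → ¥26,170

¥26,170 > ¥19,640, so the mainline income levy governs.

¥26,170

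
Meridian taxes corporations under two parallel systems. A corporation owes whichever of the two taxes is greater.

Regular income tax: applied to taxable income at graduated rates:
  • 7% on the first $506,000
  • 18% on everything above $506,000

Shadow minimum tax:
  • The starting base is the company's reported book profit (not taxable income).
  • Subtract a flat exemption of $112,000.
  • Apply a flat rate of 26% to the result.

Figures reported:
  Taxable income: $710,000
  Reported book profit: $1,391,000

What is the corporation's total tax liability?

$332,540

Regular income tax:
  $506,000 × 7% = $35,420
  $204,000 × 18% = $36,720
  → $72,140

Shadow minimum tax:
  Base (reported book profit): $1,391,000
  Less exemption $112,000 → base $1,279,000
  $1,279,000 × 26% = $332,540

$332,540 > $72,140, so the shadow minimum tax is the binding amount.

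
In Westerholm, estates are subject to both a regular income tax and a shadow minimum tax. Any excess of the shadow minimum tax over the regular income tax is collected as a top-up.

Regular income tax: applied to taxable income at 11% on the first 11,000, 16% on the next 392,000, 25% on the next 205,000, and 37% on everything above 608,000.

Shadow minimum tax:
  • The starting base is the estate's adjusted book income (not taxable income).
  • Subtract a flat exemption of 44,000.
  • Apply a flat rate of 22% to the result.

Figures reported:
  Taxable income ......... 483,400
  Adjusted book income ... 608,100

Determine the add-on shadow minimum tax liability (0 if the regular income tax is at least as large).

Regular income tax:
  11,000 × 11% = 1,210
  392,000 × 16% = 62,720
  80,400 × 25% = 20,100
  → 84,030

Shadow minimum tax:
  Base (adjusted book income): 608,100
  Less exemption 44,000 → base 564,100
  564,100 × 22% = 124,102

Excess of shadow minimum tax over regular income tax: 124,102 − 84,030 = 40,072.

40,072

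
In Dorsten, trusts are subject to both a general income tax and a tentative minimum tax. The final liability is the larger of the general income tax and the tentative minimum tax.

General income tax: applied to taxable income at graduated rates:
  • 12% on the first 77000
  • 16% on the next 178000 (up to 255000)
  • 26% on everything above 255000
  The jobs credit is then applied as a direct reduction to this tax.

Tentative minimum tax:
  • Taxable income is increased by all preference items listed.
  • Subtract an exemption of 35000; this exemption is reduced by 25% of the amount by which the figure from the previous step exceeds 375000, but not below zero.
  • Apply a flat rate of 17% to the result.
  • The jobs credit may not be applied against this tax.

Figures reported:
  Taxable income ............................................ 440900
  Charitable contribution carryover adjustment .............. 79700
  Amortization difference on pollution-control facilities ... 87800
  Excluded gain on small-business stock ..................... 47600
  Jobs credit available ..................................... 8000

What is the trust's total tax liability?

General income tax:
  77000 × 12% = 9240
  178000 × 16% = 28480
  185900 × 26% = 48334
  → 86054
  Less jobs credit 8000 → 78054

Tentative minimum tax:
  Adjusted income: 440900 + 79700 + 87800 + 47600 = 656000
  Exemption: 25% × (656000 − 375000) = 70250 ≥ 35000, so the exemption is fully phased out
  Base: 656000 − 0 = 656000
  656000 × 17% = 111520

111520 > 78054, so the tentative minimum tax is the binding amount.

111520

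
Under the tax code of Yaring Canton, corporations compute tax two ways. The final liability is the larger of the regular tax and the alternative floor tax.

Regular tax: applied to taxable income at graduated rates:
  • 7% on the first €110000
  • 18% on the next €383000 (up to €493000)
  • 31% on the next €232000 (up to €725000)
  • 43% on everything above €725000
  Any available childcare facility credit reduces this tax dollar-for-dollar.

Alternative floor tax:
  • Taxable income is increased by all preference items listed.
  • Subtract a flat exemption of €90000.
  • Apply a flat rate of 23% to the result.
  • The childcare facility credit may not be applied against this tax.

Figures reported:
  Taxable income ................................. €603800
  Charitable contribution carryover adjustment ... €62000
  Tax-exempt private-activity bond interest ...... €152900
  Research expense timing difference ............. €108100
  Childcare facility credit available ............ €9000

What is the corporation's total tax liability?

€192464

Alternative floor tax:
  Adjusted income: €603800 + €62000 + €152900 + €108100 = €926800
  Less exemption €90000 → base €836800
  €836800 × 23% = €192464

Regular tax:
  €110000 × 7% = €7700
  €383000 × 18% = €68940
  €110800 × 31% = €34348
  → €110988
  Less childcare facility credit €9000 → €101988

€192464 > €101988, so the alternative floor tax is the binding amount.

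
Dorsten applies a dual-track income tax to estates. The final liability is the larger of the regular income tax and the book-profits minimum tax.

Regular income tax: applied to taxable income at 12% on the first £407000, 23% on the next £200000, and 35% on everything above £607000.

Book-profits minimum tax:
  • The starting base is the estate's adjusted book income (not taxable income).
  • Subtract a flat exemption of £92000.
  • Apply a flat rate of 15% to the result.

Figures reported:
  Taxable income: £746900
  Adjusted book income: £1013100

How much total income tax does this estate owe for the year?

£143805

Regular income tax:
  £407000 × 12% = £48840
  £200000 × 23% = £46000
  £139900 × 35% = £48965
  → £143805

Book-profits minimum tax:
  Base (adjusted book income): £1013100
  Less exemption £92000 → base £921100
  £921100 × 15% = £138165

£143805 > £138165, so the regular income tax governs.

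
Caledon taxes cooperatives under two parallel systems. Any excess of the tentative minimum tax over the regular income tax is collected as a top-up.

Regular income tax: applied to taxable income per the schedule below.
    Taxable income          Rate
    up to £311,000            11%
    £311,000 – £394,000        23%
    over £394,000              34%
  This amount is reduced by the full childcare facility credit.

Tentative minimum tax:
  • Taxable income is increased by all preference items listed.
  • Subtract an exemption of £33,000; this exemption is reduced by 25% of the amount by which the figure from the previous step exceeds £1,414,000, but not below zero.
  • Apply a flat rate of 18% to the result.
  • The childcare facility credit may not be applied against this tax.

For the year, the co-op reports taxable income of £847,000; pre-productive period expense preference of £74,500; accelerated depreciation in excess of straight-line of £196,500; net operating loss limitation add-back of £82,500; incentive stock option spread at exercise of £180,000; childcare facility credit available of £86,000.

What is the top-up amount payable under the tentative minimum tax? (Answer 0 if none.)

Regular income tax:
  £311,000 × 11% = £34,210
  £83,000 × 23% = £19,090
  £453,000 × 34% = £154,020
  → £207,320
  Less childcare facility credit £86,000 → £121,320

Tentative minimum tax:
  Adjusted income: £847,000 + £74,500 + £196,500 + £82,500 + £180,000 = £1,380,500
  Exemption: £1,380,500 ≤ £1,414,000, so full £33,000 applies
  Base: £1,380,500 − £33,000 = £1,347,500
  £1,347,500 × 18% = £242,550

Excess of tentative minimum tax over regular income tax: £242,550 − £121,320 = £121,230.

£121,230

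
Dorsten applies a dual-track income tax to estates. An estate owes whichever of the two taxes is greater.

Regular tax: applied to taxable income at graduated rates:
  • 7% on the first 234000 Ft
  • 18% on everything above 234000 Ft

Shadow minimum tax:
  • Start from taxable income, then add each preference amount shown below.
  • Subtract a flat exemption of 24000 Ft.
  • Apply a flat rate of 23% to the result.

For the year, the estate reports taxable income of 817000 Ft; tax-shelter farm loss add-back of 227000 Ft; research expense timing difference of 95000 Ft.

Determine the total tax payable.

Shadow minimum tax:
  Adjusted income: 817000 Ft + 227000 Ft + 95000 Ft = 1139000 Ft
  Less exemption 24000 Ft → base 1115000 Ft
  1115000 Ft × 23% = 256450 Ft

Regular tax:
  234000 Ft × 7% = 16380 Ft
  583000 Ft × 18% = 104940 Ft
  → 121320 Ft

256450 Ft > 121320 Ft, so the shadow minimum tax is the binding amount.

256450 Ft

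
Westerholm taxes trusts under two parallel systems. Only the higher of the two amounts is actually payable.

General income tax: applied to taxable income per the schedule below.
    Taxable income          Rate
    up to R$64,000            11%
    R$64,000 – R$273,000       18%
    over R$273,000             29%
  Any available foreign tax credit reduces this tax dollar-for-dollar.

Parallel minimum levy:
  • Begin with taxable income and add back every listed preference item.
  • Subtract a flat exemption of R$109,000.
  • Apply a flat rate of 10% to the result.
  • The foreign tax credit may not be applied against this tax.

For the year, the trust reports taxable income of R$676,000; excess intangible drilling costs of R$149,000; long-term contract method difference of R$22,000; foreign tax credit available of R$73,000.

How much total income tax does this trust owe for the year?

Parallel minimum levy:
  Adjusted income: R$676,000 + R$149,000 + R$22,000 = R$847,000
  Less exemption R$109,000 → base R$738,000
  R$738,000 × 10% = R$73,800

General income tax:
  R$64,000 × 11% = R$7,040
  R$209,000 × 18% = R$37,620
  R$403,000 × 29% = R$116,870
  → R$161,530
  Less foreign tax credit R$73,000 → R$88,530

R$88,530 > R$73,800, so the general income tax governs.

R$88,530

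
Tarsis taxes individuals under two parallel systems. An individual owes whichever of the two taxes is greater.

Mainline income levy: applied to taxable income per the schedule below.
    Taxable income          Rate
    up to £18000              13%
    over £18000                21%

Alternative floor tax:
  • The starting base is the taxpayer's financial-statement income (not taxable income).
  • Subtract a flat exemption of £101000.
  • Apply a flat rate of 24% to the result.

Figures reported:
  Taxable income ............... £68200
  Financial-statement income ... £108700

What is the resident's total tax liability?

£12882

Mainline income levy:
  £18000 × 13% = £2340
  £50200 × 21% = £10542
  → £12882

Alternative floor tax:
  Base (financial-statement income): £108700
  Less exemption £101000 → base £7700
  £7700 × 24% = £1848

£12882 > £1848, so the mainline income levy governs.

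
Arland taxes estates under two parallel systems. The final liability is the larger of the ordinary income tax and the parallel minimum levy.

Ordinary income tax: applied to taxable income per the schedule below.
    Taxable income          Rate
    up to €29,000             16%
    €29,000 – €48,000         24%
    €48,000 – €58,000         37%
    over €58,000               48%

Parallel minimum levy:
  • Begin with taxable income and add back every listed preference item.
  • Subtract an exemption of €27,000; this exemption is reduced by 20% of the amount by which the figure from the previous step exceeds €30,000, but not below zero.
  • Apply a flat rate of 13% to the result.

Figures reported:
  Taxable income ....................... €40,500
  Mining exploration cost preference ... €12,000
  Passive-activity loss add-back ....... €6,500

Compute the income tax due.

Parallel minimum levy:
  Adjusted income: €40,500 + €12,000 + €6,500 = €59,000
  Exemption: €27,000 − 20% × (€59,000 − €30,000) = €27,000 − €5,800 = €21,200
  Base: €59,000 − €21,200 = €37,800
  €37,800 × 13% = €4,914

Ordinary income tax:
  €29,000 × 16% = €4,640
  €11,500 × 24% = €2,760
  → €7,400

€7,400 > €4,914, so the ordinary income tax governs.

€7,400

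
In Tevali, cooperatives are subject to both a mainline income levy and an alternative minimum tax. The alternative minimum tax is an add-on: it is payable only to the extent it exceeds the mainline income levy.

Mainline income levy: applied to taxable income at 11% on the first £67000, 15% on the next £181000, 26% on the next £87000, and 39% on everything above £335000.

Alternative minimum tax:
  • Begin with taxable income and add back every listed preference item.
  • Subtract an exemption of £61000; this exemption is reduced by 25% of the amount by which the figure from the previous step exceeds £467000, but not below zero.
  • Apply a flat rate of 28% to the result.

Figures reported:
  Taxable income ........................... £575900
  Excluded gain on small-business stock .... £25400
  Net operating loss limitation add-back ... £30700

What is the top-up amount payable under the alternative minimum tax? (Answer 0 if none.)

Alternative minimum tax:
  Adjusted income: £575900 + £25400 + £30700 = £632000
  Exemption: £61000 − 25% × (£632000 − £467000) = £61000 − £41250 = £19750
  Base: £632000 − £19750 = £612250
  £612250 × 28% = £171430

Mainline income levy:
  £67000 × 11% = £7370
  £181000 × 15% = £27150
  £87000 × 26% = £22620
  £240900 × 39% = £93951
  → £151091

Excess of alternative minimum tax over mainline income levy: £171430 − £151091 = £20339.

£20339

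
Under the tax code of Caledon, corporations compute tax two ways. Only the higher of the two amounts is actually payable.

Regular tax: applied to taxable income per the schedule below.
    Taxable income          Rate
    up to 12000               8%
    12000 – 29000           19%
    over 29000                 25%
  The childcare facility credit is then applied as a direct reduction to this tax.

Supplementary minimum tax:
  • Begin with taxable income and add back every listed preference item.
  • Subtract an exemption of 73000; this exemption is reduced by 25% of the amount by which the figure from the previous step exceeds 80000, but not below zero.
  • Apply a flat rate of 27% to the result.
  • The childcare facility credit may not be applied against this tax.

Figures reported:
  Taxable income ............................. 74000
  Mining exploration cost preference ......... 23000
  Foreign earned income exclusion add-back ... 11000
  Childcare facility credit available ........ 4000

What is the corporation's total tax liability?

11440

Supplementary minimum tax:
  Adjusted income: 74000 + 23000 + 11000 = 108000
  Exemption: 73000 − 25% × (108000 − 80000) = 73000 − 7000 = 66000
  Base: 108000 − 66000 = 42000
  42000 × 27% = 11340

Regular tax:
  12000 × 8% = 960
  17000 × 19% = 3230
  45000 × 25% = 11250
  → 15440
  Less childcare facility credit 4000 → 11440

11440 > 11340, so the regular tax governs.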